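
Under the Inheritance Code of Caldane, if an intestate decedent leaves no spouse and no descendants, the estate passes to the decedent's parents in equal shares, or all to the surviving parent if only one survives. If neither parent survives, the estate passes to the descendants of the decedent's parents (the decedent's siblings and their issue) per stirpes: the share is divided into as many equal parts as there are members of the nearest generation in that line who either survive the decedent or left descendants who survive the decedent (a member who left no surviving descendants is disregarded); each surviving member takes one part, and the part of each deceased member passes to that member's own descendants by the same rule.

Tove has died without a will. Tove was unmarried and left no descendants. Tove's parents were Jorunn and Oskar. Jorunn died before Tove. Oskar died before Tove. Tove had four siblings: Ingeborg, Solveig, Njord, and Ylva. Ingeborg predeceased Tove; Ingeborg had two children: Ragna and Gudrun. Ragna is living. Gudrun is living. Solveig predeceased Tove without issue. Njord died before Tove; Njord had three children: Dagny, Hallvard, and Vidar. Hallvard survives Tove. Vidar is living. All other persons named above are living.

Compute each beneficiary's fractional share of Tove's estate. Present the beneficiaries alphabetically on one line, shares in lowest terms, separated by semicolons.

Dagny 1/9; Gudrun 1/6; Hallvard 1/9; Ragna 1/6; Vidar 1/9; Ylva 1/3

Neither parent survives and there are no descendants, so the estate passes to Tove's siblings and their issue per stirpes.
Solveig left no surviving issue, so that branch lapses and is disregarded.
The estate is divided into 3 equal shares of 1/3 among Ingeborg, Njord, Ylva.
Ingeborg predeceased; the 1/3 allotted to Ingeborg's branch passes to Ingeborg's issue by representation.
The 1/3 is divided into 2 equal shares of 1/6 among Ragna, Gudrun.
Ragna is living and takes 1/6.
Gudrun is living and takes 1/6.
Njord predeceased; the 1/3 allotted to Njord's branch passes to Njord's issue by representation.
The 1/3 is divided into 3 equal shares of 1/9 among Dagny, Hallvard, Vidar.
Dagny is living and takes 1/9.
Hallvard is living and takes 1/9.
Vidar is living and takes 1/9.
Ylva is living and takes 1/3.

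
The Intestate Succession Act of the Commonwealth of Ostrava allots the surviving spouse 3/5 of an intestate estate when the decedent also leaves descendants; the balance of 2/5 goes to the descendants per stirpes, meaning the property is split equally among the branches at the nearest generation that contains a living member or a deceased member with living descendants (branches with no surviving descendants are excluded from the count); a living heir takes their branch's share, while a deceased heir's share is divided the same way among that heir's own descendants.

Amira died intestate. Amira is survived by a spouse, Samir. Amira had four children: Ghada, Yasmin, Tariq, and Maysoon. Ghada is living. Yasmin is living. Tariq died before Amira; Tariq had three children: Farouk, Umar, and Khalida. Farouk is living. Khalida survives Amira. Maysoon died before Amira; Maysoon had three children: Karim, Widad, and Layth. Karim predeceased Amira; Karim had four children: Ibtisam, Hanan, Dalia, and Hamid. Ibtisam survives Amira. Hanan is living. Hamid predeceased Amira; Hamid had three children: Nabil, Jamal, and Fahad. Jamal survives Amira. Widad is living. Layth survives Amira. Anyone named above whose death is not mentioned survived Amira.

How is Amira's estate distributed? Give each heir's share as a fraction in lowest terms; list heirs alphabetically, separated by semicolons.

Dalia 1/120; Fahad 1/360; Farouk 1/30; Ghada 1/10; Hanan 1/120; Ibtisam 1/120; Jamal 1/360; Khalida 1/30; Layth 1/30; Nabil 1/360; Samir 3/5; Umar 1/30; Widad 1/30; Yasmin 1/10

Samir, as surviving spouse, takes 3/5.
The remaining 2/5 passes to Amira's descendants per stirpes.
The 2/5 is divided into 4 equal shares of 1/10 among Ghada, Yasmin, Tariq, Maysoon.
Ghada is living and takes 1/10.
Yasmin is living and takes 1/10.
Tariq predeceased; the 1/10 allotted to Tariq's branch passes to Tariq's issue by representation.
The 1/10 is divided into 3 equal shares of 1/30 among Farouk, Umar, Khalida.
Farouk is living and takes 1/30.
Umar is living and takes 1/30.
Khalida is living and takes 1/30.
Maysoon predeceased; the 1/10 allotted to Maysoon's branch passes to Maysoon's issue by representation.
The 1/10 is divided into 3 equal shares of 1/30 among Karim, Widad, Layth.
Karim predeceased; the 1/30 allotted to Karim's branch passes to Karim's issue by representation.
The 1/30 is divided into 4 equal shares of 1/120 among Ibtisam, Hanan, Dalia, Hamid.
Ibtisam is living and takes 1/120.
Hanan is living and takes 1/120.
Dalia is living and takes 1/120.
Hamid predeceased; the 1/120 allotted to Hamid's branch passes to Hamid's issue by representation.
The 1/120 is divided into 3 equal shares of 1/360 among Nabil, Jamal, Fahad.
Nabil is living and takes 1/360.
Jamal is living and takes 1/360.
Fahad is living and takes 1/360.
Widad is living and takes 1/30.
Layth is living and takes 1/30.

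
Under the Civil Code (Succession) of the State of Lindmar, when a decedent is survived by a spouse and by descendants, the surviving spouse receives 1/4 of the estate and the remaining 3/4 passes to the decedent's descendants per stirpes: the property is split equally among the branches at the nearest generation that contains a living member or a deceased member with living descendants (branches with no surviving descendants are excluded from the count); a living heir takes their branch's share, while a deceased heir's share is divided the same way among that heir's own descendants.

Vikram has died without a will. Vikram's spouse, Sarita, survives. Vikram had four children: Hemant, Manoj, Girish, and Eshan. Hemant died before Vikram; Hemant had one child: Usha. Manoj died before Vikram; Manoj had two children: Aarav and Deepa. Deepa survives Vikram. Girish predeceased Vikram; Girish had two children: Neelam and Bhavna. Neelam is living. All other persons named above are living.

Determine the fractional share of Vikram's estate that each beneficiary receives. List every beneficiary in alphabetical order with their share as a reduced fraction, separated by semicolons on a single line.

Sarita, as surviving spouse, takes 1/4.
The remaining 3/4 passes to Vikram's descendants per stirpes.
The 3/4 is divided into 4 equal shares of 3/16 among Hemant, Manoj, Girish, Eshan.
Hemant predeceased; the 3/16 allotted to Hemant's branch passes to Hemant's issue by representation.
Usha is the sole taker at this level and receives the full 3/16.
Manoj predeceased; the 3/16 allotted to Manoj's branch passes to Manoj's issue by representation.
The 3/16 is divided into 2 equal shares of 3/32 among Aarav, Deepa.
Aarav is living and takes 3/32.
Deepa is living and takes 3/32.
Girish predeceased; the 3/16 allotted to Girish's branch passes to Girish's issue by representation.
The 3/16 is divided into 2 equal shares of 3/32 among Neelam, Bhavna.
Neelam is living and takes 3/32.
Bhavna is living and takes 3/32.
Eshan is living and takes 3/16.

Aarav 3/32; Bhavna 3/32; Deepa 3/32; Eshan 3/16; Neelam 3/32; Sarita 1/4; Usha 3/16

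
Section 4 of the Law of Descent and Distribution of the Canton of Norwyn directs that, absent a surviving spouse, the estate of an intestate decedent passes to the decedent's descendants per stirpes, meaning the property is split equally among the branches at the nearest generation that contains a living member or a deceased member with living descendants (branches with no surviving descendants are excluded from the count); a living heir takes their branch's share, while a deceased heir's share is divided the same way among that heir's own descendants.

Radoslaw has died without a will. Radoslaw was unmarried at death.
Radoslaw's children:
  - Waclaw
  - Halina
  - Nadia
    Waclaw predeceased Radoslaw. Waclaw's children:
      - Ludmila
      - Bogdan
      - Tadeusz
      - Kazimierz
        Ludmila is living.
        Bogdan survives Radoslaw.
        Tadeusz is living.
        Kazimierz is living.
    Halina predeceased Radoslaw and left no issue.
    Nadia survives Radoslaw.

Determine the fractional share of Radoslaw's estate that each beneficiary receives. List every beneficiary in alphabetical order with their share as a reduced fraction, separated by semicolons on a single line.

Bogdan 1/8; Kazimierz 1/8; Ludmila 1/8; Nadia 1/2; Tadeusz 1/8

There is no surviving spouse, so the entire estate passes to Radoslaw's descendants per stirpes.
Halina left no surviving issue, so that branch lapses and is disregarded.
The estate is divided into 2 equal shares of 1/2 among Waclaw, Nadia.
Waclaw predeceased; the 1/2 allotted to Waclaw's branch passes to Waclaw's issue by representation.
The 1/2 is divided into 4 equal shares of 1/8 among Ludmila, Bogdan, Tadeusz, Kazimierz.
Ludmila is living and takes 1/8.
Bogdan is living and takes 1/8.
Tadeusz is living and takes 1/8.
Kazimierz is living and takes 1/8.
Nadia is living and takes 1/2.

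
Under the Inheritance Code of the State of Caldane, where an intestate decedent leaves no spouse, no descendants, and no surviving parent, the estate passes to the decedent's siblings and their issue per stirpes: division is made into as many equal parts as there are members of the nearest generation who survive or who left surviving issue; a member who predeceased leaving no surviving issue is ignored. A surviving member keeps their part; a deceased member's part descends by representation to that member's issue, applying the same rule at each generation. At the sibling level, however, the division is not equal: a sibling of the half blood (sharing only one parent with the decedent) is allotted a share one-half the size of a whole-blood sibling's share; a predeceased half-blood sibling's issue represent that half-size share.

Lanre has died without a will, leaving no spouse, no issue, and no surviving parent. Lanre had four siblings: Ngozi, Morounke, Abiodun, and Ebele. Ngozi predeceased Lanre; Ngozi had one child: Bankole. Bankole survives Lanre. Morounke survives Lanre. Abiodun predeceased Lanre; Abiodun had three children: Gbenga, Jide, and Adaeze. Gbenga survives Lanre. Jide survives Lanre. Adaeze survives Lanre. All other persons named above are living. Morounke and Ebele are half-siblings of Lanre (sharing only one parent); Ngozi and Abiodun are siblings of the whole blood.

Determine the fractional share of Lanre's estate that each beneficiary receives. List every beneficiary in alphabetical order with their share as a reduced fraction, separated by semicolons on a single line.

Adaeze 1/9; Bankole 1/3; Ebele 1/6; Gbenga 1/9; Jide 1/9; Morounke 1/6

No spouse, descendants, or parent survives, so the estate passes to Lanre's siblings per stirpes.
Half-blood siblings count for one-half the weight of whole-blood siblings at the initial division.
Dividing 1 in proportion to weights (total weight 3): Ngozi (weight 1) → 1/3; Morounke (weight 1/2) → 1/6; Abiodun (weight 1) → 1/3; Ebele (weight 1/2) → 1/6.
Ngozi predeceased; the 1/3 allotted to Ngozi's branch passes to Ngozi's issue by representation.
Bankole is the sole taker at this level and receives the full 1/3.
Morounke is living and takes 1/6.
Abiodun predeceased; the 1/3 allotted to Abiodun's branch passes to Abiodun's issue by representation.
The 1/3 is divided into 3 equal shares of 1/9 among Gbenga, Jide, Adaeze.
Gbenga is living and takes 1/9.
Jide is living and takes 1/9.
Adaeze is living and takes 1/9.
Ebele is living and takes 1/6.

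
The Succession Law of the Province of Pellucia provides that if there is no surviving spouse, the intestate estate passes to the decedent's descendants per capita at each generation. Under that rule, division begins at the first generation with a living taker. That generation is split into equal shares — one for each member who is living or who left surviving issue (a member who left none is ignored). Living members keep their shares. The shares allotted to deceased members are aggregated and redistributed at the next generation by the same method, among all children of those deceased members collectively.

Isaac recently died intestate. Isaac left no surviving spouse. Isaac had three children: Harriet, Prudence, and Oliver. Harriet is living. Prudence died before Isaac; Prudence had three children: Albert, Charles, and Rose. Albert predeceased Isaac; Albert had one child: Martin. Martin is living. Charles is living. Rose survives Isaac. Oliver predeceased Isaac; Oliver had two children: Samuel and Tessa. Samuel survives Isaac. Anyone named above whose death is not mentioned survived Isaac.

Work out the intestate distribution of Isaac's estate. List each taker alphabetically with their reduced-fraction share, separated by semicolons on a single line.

There is no surviving spouse, so the entire estate passes to Isaac's descendants per capita at each generation.
At generation 1 (Harriet, Prudence, Oliver) there are 3 shares of (1)/3 = 1/3 each.
Living: Harriet — each takes 1/3.
Deceased: Prudence and Oliver. Their combined 2/3 is pooled and carried to generation 2.
At generation 2 (Albert, Charles, Rose, Samuel, Tessa) there are 5 shares of (2/3)/5 = 2/15 each.
Living: Charles, Rose, Samuel, and Tessa — each takes 2/15.
Deceased: Albert. That 2/15 share is carried to generation 3.
At generation 3 (Martin) there are 1 shares of (2/15)/1 = 2/15 each.
Living: Martin — each takes 2/15.

Charles 2/15; Harriet 1/3; Martin 2/15; Rose 2/15; Samuel 2/15; Tessa 2/15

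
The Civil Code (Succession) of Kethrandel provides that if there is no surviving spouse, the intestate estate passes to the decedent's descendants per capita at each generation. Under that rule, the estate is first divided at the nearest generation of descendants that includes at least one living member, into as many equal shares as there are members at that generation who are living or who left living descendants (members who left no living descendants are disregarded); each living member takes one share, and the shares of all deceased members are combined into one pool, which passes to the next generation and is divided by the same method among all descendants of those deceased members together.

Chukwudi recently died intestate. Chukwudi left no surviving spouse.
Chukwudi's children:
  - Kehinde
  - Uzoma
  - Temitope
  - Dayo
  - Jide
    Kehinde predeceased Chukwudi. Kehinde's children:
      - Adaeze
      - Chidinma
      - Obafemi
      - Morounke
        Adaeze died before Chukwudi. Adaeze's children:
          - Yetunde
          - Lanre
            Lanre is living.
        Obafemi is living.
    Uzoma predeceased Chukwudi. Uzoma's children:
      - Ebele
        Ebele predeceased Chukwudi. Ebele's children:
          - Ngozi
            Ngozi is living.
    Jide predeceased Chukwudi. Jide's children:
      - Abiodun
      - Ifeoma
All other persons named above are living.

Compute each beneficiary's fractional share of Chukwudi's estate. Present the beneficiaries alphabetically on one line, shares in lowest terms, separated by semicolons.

There is no surviving spouse, so the entire estate passes to Chukwudi's descendants per capita at each generation.
At generation 1 (Kehinde, Uzoma, Temitope, Dayo, Jide) there are 5 shares of (1)/5 = 1/5 each.
Living: Temitope and Dayo — each takes 1/5.
Deceased: Kehinde, Uzoma, and Jide. Their combined 3/5 is pooled and carried to generation 2.
At generation 2 (Adaeze, Chidinma, Obafemi, Morounke, Ebele, Abiodun, Ifeoma) there are 7 shares of (3/5)/7 = 3/35 each.
Living: Chidinma, Obafemi, Morounke, Abiodun, and Ifeoma — each takes 3/35.
Deceased: Adaeze and Ebele. Their combined 6/35 is pooled and carried to generation 3.
At generation 3 (Yetunde, Lanre, Ngozi) there are 3 shares of (6/35)/3 = 2/35 each.
Living: Yetunde, Lanre, and Ngozi — each takes 2/35.

Abiodun 3/35; Chidinma 3/35; Dayo 1/5; Ifeoma 3/35; Lanre 2/35; Morounke 3/35; Ngozi 2/35; Obafemi 3/35; Temitope 1/5; Yetunde 2/35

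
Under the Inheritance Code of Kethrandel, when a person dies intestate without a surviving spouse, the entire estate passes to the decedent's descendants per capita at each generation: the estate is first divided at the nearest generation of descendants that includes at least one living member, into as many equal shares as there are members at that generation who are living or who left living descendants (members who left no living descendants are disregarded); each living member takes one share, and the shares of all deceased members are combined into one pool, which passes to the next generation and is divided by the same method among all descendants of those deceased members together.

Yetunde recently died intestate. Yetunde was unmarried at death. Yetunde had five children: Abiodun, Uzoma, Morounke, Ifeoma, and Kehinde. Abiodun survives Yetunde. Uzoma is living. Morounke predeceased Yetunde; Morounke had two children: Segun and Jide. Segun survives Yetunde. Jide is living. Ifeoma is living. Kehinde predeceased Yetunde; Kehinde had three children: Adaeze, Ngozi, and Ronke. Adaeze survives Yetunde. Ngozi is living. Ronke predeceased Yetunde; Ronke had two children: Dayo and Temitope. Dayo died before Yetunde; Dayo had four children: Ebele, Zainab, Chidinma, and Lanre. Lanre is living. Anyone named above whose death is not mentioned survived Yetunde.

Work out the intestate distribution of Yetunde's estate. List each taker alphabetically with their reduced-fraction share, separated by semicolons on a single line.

There is no surviving spouse, so the entire estate passes to Yetunde's descendants per capita at each generation.
At generation 1 (Abiodun, Uzoma, Morounke, Ifeoma, Kehinde) there are 5 shares of (1)/5 = 1/5 each.
Living: Abiodun, Uzoma, and Ifeoma — each takes 1/5.
Deceased: Morounke and Kehinde. Their combined 2/5 is pooled and carried to generation 2.
At generation 2 (Segun, Jide, Adaeze, Ngozi, Ronke) there are 5 shares of (2/5)/5 = 2/25 each.
Living: Segun, Jide, Adaeze, and Ngozi — each takes 2/25.
Deceased: Ronke. That 2/25 share is carried to generation 3.
At generation 3 (Dayo, Temitope) there are 2 shares of (2/25)/2 = 1/25 each.
Living: Temitope — each takes 1/25.
Deceased: Dayo. That 1/25 share is carried to generation 4.
At generation 4 (Ebele, Zainab, Chidinma, Lanre) there are 4 shares of (1/25)/4 = 1/100 each.
Living: Ebele, Zainab, Chidinma, and Lanre — each takes 1/100.

Abiodun 1/5; Adaeze 2/25; Chidinma 1/100; Ebele 1/100; Ifeoma 1/5; Jide 2/25; Lanre 1/100; Ngozi 2/25; Segun 2/25; Temitope 1/25; Uzoma 1/5; Zainab 1/100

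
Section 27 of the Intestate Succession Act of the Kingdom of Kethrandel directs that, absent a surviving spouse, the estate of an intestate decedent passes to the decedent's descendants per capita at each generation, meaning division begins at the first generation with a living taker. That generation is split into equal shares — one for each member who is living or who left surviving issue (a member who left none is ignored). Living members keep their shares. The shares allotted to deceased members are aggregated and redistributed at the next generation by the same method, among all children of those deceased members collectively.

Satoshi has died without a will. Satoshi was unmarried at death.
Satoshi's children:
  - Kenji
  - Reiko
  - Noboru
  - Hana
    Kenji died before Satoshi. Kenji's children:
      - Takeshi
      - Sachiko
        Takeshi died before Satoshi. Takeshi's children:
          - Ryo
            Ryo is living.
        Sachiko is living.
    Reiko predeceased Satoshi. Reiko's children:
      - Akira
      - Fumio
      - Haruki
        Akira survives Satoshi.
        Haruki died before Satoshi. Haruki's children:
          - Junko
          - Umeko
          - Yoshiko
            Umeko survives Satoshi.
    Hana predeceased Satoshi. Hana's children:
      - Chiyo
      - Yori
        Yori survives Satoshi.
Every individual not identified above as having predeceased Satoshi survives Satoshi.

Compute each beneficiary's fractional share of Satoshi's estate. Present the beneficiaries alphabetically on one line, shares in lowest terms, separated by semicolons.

Akira 3/28; Chiyo 3/28; Fumio 3/28; Junko 3/56; Noboru 1/4; Ryo 3/56; Sachiko 3/28; Umeko 3/56; Yori 3/28; Yoshiko 3/56

There is no surviving spouse, so the entire estate passes to Satoshi's descendants per capita at each generation.
At generation 1 (Kenji, Reiko, Noboru, Hana) there are 4 shares of (1)/4 = 1/4 each.
Living: Noboru — each takes 1/4.
Deceased: Kenji, Reiko, and Hana. Their combined 3/4 is pooled and carried to generation 2.
At generation 2 (Takeshi, Sachiko, Akira, Fumio, Haruki, Chiyo, Yori) there are 7 shares of (3/4)/7 = 3/28 each.
Living: Sachiko, Akira, Fumio, Chiyo, and Yori — each takes 3/28.
Deceased: Takeshi and Haruki. Their combined 3/14 is pooled and carried to generation 3.
At generation 3 (Ryo, Junko, Umeko, Yoshiko) there are 4 shares of (3/14)/4 = 3/56 each.
Living: Ryo, Junko, Umeko, and Yoshiko — each takes 3/56.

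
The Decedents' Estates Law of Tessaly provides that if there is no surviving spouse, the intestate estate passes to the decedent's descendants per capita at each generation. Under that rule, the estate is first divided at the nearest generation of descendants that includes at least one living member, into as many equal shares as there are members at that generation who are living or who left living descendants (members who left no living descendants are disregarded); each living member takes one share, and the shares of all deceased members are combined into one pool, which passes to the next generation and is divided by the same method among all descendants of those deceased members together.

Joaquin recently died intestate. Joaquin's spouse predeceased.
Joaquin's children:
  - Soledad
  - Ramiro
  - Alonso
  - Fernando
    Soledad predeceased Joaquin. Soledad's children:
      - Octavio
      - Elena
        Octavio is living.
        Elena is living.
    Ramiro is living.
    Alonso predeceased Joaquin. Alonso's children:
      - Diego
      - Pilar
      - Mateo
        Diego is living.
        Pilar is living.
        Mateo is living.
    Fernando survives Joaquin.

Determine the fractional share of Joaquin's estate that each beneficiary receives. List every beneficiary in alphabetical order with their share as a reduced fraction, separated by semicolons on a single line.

There is no surviving spouse, so the entire estate passes to Joaquin's descendants per capita at each generation.
At generation 1 (Soledad, Ramiro, Alonso, Fernando) there are 4 shares of (1)/4 = 1/4 each.
Living: Ramiro and Fernando — each takes 1/4.
Deceased: Soledad and Alonso. Their combined 1/2 is pooled and carried to generation 2.
At generation 2 (Octavio, Elena, Diego, Pilar, Mateo) there are 5 shares of (1/2)/5 = 1/10 each.
Living: Octavio, Elena, Diego, Pilar, and Mateo — each takes 1/10.

Diego 1/10; Elena 1/10; Fernando 1/4; Mateo 1/10; Octavio 1/10; Pilar 1/10; Ramiro 1/4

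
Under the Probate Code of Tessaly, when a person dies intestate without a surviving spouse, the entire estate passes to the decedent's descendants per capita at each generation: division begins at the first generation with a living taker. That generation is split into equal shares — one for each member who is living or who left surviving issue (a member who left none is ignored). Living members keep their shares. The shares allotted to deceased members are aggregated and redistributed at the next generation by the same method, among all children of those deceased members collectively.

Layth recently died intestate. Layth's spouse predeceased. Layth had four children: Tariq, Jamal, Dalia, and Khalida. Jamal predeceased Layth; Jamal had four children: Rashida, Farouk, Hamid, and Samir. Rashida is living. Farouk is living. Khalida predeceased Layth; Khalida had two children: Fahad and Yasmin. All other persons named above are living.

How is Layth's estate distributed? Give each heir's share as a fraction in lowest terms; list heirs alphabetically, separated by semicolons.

There is no surviving spouse, so the entire estate passes to Layth's descendants per capita at each generation.
At generation 1 (Tariq, Jamal, Dalia, Khalida) there are 4 shares of (1)/4 = 1/4 each.
Living: Tariq and Dalia — each takes 1/4.
Deceased: Jamal and Khalida. Their combined 1/2 is pooled and carried to generation 2.
At generation 2 (Rashida, Farouk, Hamid, Samir, Fahad, Yasmin) there are 6 shares of (1/2)/6 = 1/12 each.
Living: Rashida, Farouk, Hamid, Samir, Fahad, and Yasmin — each takes 1/12.

Dalia 1/4; Fahad 1/12; Farouk 1/12; Hamid 1/12; Rashida 1/12; Samir 1/12; Tariq 1/4; Yasmin 1/12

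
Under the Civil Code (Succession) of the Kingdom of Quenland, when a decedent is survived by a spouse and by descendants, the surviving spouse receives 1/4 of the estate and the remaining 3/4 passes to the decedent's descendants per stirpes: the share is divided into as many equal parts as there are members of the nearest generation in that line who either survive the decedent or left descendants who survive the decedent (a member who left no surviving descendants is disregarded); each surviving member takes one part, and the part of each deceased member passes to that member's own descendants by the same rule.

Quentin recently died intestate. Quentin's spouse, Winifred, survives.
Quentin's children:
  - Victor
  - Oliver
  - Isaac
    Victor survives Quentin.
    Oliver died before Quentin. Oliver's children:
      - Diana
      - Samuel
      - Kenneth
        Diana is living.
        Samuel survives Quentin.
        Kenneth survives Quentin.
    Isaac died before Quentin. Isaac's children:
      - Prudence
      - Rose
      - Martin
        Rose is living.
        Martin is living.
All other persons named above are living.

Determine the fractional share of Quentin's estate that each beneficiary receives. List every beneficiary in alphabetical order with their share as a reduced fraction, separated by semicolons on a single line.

Winifred, as surviving spouse, takes 1/4.
The remaining 3/4 passes to Quentin's descendants per stirpes.
The 3/4 is divided into 3 equal shares of 1/4 among Victor, Oliver, Isaac.
Victor is living and takes 1/4.
Oliver predeceased; the 1/4 allotted to Oliver's branch passes to Oliver's issue by representation.
The 1/4 is divided into 3 equal shares of 1/12 among Diana, Samuel, Kenneth.
Diana is living and takes 1/12.
Samuel is living and takes 1/12.
Kenneth is living and takes 1/12.
Isaac predeceased; the 1/4 allotted to Isaac's branch passes to Isaac's issue by representation.
The 1/4 is divided into 3 equal shares of 1/12 among Prudence, Rose, Martin.
Prudence is living and takes 1/12.
Rose is living and takes 1/12.
Martin is living and takes 1/12.

Diana 1/12; Kenneth 1/12; Martin 1/12; Prudence 1/12; Rose 1/12; Samuel 1/12; Victor 1/4; Winifred 1/4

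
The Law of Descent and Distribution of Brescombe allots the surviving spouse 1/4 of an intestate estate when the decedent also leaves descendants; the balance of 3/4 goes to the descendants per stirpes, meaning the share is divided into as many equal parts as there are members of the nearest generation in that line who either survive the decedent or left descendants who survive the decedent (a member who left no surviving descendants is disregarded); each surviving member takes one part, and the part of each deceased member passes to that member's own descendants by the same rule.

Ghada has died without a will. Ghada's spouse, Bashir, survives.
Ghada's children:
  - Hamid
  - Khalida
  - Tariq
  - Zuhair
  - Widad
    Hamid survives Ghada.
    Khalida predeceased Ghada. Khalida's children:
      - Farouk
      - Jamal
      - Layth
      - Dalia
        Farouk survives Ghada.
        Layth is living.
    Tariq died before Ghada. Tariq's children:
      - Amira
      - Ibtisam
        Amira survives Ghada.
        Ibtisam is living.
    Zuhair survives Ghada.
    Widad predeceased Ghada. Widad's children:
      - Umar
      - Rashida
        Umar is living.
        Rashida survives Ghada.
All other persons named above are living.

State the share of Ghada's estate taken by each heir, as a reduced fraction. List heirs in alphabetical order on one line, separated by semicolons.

Bashir, as surviving spouse, takes 1/4.
The remaining 3/4 passes to Ghada's descendants per stirpes.
The 3/4 is divided into 5 equal shares of 3/20 among Hamid, Khalida, Tariq, Zuhair, Widad.
Hamid is living and takes 3/20.
Khalida predeceased; the 3/20 allotted to Khalida's branch passes to Khalida's issue by representation.
The 3/20 is divided into 4 equal shares of 3/80 among Farouk, Jamal, Layth, Dalia.
Farouk is living and takes 3/80.
Jamal is living and takes 3/80.
Layth is living and takes 3/80.
Dalia is living and takes 3/80.
Tariq predeceased; the 3/20 allotted to Tariq's branch passes to Tariq's issue by representation.
The 3/20 is divided into 2 equal shares of 3/40 among Amira, Ibtisam.
Amira is living and takes 3/40.
Ibtisam is living and takes 3/40.
Zuhair is living and takes 3/20.
Widad predeceased; the 3/20 allotted to Widad's branch passes to Widad's issue by representation.
The 3/20 is divided into 2 equal shares of 3/40 among Umar, Rashida.
Umar is living and takes 3/40.
Rashida is living and takes 3/40.

Amira 3/40; Bashir 1/4; Dalia 3/80; Farouk 3/80; Hamid 3/20; Ibtisam 3/40; Jamal 3/80; Layth 3/80; Rashida 3/40; Umar 3/40; Zuhair 3/20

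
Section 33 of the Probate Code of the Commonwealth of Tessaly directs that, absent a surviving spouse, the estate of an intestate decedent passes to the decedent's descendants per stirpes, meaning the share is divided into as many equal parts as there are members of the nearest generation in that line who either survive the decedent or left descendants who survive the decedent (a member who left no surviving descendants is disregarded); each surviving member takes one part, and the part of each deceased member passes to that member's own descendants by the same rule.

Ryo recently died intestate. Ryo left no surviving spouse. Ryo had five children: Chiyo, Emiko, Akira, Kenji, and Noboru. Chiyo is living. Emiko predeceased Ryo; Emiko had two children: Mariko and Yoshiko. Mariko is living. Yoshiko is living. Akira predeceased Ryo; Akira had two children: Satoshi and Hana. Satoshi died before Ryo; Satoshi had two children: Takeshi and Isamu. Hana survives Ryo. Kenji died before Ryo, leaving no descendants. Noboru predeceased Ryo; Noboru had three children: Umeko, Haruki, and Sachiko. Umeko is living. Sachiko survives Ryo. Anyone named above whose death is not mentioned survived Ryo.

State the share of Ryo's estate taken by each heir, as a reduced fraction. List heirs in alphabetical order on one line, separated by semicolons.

Chiyo 1/4; Hana 1/8; Haruki 1/12; Isamu 1/16; Mariko 1/8; Sachiko 1/12; Takeshi 1/16; Umeko 1/12; Yoshiko 1/8

There is no surviving spouse, so the entire estate passes to Ryo's descendants per stirpes.
Kenji left no surviving issue, so that branch lapses and is disregarded.
The estate is divided into 4 equal shares of 1/4 among Chiyo, Emiko, Akira, Noboru.
Chiyo is living and takes 1/4.
Emiko predeceased; the 1/4 allotted to Emiko's branch passes to Emiko's issue by representation.
The 1/4 is divided into 2 equal shares of 1/8 among Mariko, Yoshiko.
Mariko is living and takes 1/8.
Yoshiko is living and takes 1/8.
Akira predeceased; the 1/4 allotted to Akira's branch passes to Akira's issue by representation.
The 1/4 is divided into 2 equal shares of 1/8 among Satoshi, Hana.
Satoshi predeceased; the 1/8 allotted to Satoshi's branch passes to Satoshi's issue by representation.
The 1/8 is divided into 2 equal shares of 1/16 among Takeshi, Isamu.
Takeshi is living and takes 1/16.
Isamu is living and takes 1/16.
Hana is living and takes 1/8.
Noboru predeceased; the 1/4 allotted to Noboru's branch passes to Noboru's issue by representation.
The 1/4 is divided into 3 equal shares of 1/12 among Umeko, Haruki, Sachiko.
Umeko is living and takes 1/12.
Haruki is living and takes 1/12.
Sachiko is living and takes 1/12.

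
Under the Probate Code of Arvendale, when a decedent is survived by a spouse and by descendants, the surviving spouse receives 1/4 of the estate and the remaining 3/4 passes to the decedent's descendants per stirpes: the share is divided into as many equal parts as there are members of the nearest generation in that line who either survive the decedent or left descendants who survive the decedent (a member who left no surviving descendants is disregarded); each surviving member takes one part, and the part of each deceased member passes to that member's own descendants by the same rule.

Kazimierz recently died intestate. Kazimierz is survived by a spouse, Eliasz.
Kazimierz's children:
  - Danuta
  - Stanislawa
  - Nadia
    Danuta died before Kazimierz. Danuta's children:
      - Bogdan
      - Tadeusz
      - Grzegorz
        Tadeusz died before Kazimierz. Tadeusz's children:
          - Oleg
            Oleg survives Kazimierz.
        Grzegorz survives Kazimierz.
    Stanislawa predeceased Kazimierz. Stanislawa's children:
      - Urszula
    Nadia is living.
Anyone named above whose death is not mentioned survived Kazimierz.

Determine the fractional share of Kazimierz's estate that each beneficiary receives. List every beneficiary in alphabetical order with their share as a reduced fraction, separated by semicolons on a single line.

Eliasz, as surviving spouse, takes 1/4.
The remaining 3/4 passes to Kazimierz's descendants per stirpes.
The 3/4 is divided into 3 equal shares of 1/4 among Danuta, Stanislawa, Nadia.
Danuta predeceased; the 1/4 allotted to Danuta's branch passes to Danuta's issue by representation.
The 1/4 is divided into 3 equal shares of 1/12 among Bogdan, Tadeusz, Grzegorz.
Bogdan is living and takes 1/12.
Tadeusz predeceased; the 1/12 allotted to Tadeusz's branch passes to Tadeusz's issue by representation.
Oleg is the sole taker at this level and receives the full 1/12.
Grzegorz is living and takes 1/12.
Stanislawa predeceased; the 1/4 allotted to Stanislawa's branch passes to Stanislawa's issue by representation.
Urszula is the sole taker at this level and receives the full 1/4.
Nadia is living and takes 1/4.

Bogdan 1/12; Eliasz 1/4; Grzegorz 1/12; Nadia 1/4; Oleg 1/12; Urszula 1/4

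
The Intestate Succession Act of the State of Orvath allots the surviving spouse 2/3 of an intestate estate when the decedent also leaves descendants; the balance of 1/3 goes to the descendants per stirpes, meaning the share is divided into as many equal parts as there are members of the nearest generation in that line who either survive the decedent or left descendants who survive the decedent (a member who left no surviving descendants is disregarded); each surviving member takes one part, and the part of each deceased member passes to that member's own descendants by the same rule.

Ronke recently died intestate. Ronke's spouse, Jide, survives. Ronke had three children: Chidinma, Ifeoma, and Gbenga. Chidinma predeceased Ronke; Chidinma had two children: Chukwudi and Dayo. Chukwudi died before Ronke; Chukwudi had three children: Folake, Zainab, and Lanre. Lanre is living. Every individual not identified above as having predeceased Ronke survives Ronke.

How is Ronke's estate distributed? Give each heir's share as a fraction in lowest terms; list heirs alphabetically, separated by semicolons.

Jide, as surviving spouse, takes 2/3.
The remaining 1/3 passes to Ronke's descendants per stirpes.
The 1/3 is divided into 3 equal shares of 1/9 among Chidinma, Ifeoma, Gbenga.
Chidinma predeceased; the 1/9 allotted to Chidinma's branch passes to Chidinma's issue by representation.
The 1/9 is divided into 2 equal shares of 1/18 among Chukwudi, Dayo.
Chukwudi predeceased; the 1/18 allotted to Chukwudi's branch passes to Chukwudi's issue by representation.
The 1/18 is divided into 3 equal shares of 1/54 among Folake, Zainab, Lanre.
Folake is living and takes 1/54.
Zainab is living and takes 1/54.
Lanre is living and takes 1/54.
Dayo is living and takes 1/18.
Ifeoma is living and takes 1/9.
Gbenga is living and takes 1/9.

Dayo 1/18; Folake 1/54; Gbenga 1/9; Ifeoma 1/9; Jide 2/3; Lanre 1/54; Zainab 1/54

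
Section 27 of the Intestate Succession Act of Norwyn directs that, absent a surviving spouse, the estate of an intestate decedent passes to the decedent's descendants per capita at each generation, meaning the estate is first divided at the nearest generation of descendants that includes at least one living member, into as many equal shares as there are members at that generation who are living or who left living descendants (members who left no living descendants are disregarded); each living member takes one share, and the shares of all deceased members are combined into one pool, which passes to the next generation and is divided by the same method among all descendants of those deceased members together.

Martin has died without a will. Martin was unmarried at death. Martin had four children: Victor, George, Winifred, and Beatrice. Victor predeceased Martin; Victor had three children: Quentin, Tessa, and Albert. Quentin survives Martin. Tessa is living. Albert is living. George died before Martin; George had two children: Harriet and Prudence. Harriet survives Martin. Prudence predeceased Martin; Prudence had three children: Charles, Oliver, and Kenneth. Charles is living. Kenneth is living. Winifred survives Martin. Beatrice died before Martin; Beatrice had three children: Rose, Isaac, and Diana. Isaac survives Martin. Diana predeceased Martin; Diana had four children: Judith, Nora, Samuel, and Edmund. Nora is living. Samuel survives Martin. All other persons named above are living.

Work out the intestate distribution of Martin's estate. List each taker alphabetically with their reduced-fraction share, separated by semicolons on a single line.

There is no surviving spouse, so the entire estate passes to Martin's descendants per capita at each generation.
At generation 1 (Victor, George, Winifred, Beatrice) there are 4 shares of (1)/4 = 1/4 each.
Living: Winifred — each takes 1/4.
Deceased: Victor, George, and Beatrice. Their combined 3/4 is pooled and carried to generation 2.
At generation 2 (Quentin, Tessa, Albert, Harriet, Prudence, Rose, Isaac, Diana) there are 8 shares of (3/4)/8 = 3/32 each.
Living: Quentin, Tessa, Albert, Harriet, Rose, and Isaac — each takes 3/32.
Deceased: Prudence and Diana. Their combined 3/16 is pooled and carried to generation 3.
At generation 3 (Charles, Oliver, Kenneth, Judith, Nora, Samuel, Edmund) there are 7 shares of (3/16)/7 = 3/112 each.
Living: Charles, Oliver, Kenneth, Judith, Nora, Samuel, and Edmund — each takes 3/112.

Albert 3/32; Charles 3/112; Edmund 3/112; Harriet 3/32; Isaac 3/32; Judith 3/112; Kenneth 3/112; Nora 3/112; Oliver 3/112; Quentin 3/32; Rose 3/32; Samuel 3/112; Tessa 3/32; Winifred 1/4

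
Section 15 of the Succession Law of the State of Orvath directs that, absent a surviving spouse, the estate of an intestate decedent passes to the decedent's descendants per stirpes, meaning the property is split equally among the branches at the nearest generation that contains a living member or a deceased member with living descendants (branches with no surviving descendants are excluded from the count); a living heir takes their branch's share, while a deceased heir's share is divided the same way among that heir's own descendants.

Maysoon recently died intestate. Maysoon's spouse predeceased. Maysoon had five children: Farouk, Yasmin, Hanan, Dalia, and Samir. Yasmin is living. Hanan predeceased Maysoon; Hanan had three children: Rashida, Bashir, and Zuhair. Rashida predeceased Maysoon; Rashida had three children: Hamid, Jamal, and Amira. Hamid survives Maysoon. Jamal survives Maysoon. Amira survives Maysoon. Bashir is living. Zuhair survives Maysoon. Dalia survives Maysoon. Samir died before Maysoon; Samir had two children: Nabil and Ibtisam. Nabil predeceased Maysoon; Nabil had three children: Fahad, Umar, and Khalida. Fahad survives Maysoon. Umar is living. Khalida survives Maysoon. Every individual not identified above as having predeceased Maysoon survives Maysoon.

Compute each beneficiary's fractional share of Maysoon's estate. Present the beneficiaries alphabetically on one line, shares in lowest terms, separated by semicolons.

Amira 1/45; Bashir 1/15; Dalia 1/5; Fahad 1/30; Farouk 1/5; Hamid 1/45; Ibtisam 1/10; Jamal 1/45; Khalida 1/30; Umar 1/30; Yasmin 1/5; Zuhair 1/15

There is no surviving spouse, so the entire estate passes to Maysoon's descendants per stirpes.
The estate is divided into 5 equal shares of 1/5 among Farouk, Yasmin, Hanan, Dalia, Samir.
Farouk is living and takes 1/5.
Yasmin is living and takes 1/5.
Hanan predeceased; the 1/5 allotted to Hanan's branch passes to Hanan's issue by representation.
The 1/5 is divided into 3 equal shares of 1/15 among Rashida, Bashir, Zuhair.
Rashida predeceased; the 1/15 allotted to Rashida's branch passes to Rashida's issue by representation.
The 1/15 is divided into 3 equal shares of 1/45 among Hamid, Jamal, Amira.
Hamid is living and takes 1/45.
Jamal is living and takes 1/45.
Amira is living and takes 1/45.
Bashir is living and takes 1/15.
Zuhair is living and takes 1/15.
Dalia is living and takes 1/5.
Samir predeceased; the 1/5 allotted to Samir's branch passes to Samir's issue by representation.
The 1/5 is divided into 2 equal shares of 1/10 among Nabil, Ibtisam.
Nabil predeceased; the 1/10 allotted to Nabil's branch passes to Nabil's issue by representation.
The 1/10 is divided into 3 equal shares of 1/30 among Fahad, Umar, Khalida.
Fahad is living and takes 1/30.
Umar is living and takes 1/30.
Khalida is living and takes 1/30.
Ibtisam is living and takes 1/10.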